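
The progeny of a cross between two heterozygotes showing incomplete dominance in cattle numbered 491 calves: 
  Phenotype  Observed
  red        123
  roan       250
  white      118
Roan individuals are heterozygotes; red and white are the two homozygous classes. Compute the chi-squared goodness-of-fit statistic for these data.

0.267

With incomplete dominance, a heterozygote × heterozygote cross gives a 1:2:1 phenotypic ratio.
The 1:2:1 ratio has 4 parts, so with N = 491 the expected counts are:
  red: 491 × 1/4 = 122.75
  roan: 491 × 2/4 = 245.5
  white: 491 × 1/4 = 122.75
χ² = Σ (O − E)² / E
  red: (123 − 122.75)² / 122.75 = 0.0005
  roan: (250 − 245.5)² / 245.5 = 0.0825
  white: (118 − 122.75)² / 122.75 = 0.1838
χ² = 0.0005 + 0.0825 + 0.1838 = 0.2668 ≈ 0.267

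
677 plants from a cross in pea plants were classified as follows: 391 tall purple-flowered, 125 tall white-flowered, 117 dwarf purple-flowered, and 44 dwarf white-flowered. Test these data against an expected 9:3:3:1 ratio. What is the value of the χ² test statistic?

1.147

Expected counts for N = 677 under a 9:3:3:1 ratio (total parts = 16):
  tall purple-flowered: 677 × 9/16 = 380.8125
  tall white-flowered: 677 × 3/16 = 126.9375
  dwarf purple-flowered: 677 × 3/16 = 126.9375
  dwarf white-flowered: 677 × 1/16 = 42.3125
χ² = Σ (O − E)² / E
  tall purple-flowered: (391 − 380.8125)² / 380.8125 = 0.2725
  tall white-flowered: (125 − 126.9375)² / 126.9375 = 0.0296
  dwarf purple-flowered: (117 − 126.9375)² / 126.9375 = 0.7780
  dwarf white-flowered: (44 − 42.3125)² / 42.3125 = 0.0673
χ² = 0.2725 + 0.0296 + 0.7780 + 0.0673 = 1.1474 ≈ 1.147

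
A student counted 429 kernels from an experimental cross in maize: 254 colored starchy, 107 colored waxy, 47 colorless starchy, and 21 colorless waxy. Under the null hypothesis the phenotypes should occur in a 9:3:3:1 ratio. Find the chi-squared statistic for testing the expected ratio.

The 9:3:3:1 ratio has 16 parts, so with N = 429 the expected counts are:
  colored starchy: 429 × 9/16 = 241.3125
  colored waxy: 429 × 3/16 = 80.4375
  colorless starchy: 429 × 3/16 = 80.4375
  colorless waxy: 429 × 1/16 = 26.8125
χ² = Σ (O − E)² / E
  colored starchy: (254 − 241.3125)² / 241.3125 = 0.6671
  colored waxy: (107 − 80.4375)² / 80.4375 = 8.7716
  colorless starchy: (47 − 80.4375)² / 80.4375 = 13.8998
  colorless waxy: (21 − 26.8125)² / 26.8125 = 1.2601
χ² = 0.6671 + 8.7716 + 13.8998 + 1.2601 = 24.5986 ≈ 24.599

24.599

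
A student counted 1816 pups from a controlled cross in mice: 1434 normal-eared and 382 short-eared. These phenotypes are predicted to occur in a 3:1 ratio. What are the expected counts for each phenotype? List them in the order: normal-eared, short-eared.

1362, 454

Expected counts for N = 1816 under a 3:1 ratio (total parts = 4):
  normal-eared: 1816 × 3/4 = 1362
  short-eared: 1816 × 1/4 = 454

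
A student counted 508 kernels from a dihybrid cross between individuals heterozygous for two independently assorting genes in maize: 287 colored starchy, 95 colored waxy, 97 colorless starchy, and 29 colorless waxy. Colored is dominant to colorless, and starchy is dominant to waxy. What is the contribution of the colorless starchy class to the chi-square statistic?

A dihybrid F₂ with independent assortment and complete dominance at both loci gives a 9:3:3:1 phenotypic ratio.
Expected counts for N = 508 under a 9:3:3:1 ratio (total parts = 16):
  colored starchy: 508 × 9/16 = 285.75
  colored waxy: 508 × 3/16 = 95.25
  colorless starchy: 508 × 3/16 = 95.25
  colorless waxy: 508 × 1/16 = 31.75
Contribution of colorless starchy: (97 − 95.25)² / 95.25 = 0.0322

0.032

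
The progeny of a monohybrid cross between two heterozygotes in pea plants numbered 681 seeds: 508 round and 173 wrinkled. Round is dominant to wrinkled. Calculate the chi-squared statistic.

For a monohybrid cross between heterozygotes with complete dominance, the expected phenotypic ratio is 3:1.
Total ratio parts = 4. Expected numbers out of 681:
  round: 681 × 3/4 = 510.75
  wrinkled: 681 × 1/4 = 170.25
χ² = Σ (O − E)² / E
  round: (508 − 510.75)² / 510.75 = 0.0148
  wrinkled: (173 − 170.25)² / 170.25 = 0.0444
χ² = 0.0148 + 0.0444 = 0.0592 ≈ 0.059

0.059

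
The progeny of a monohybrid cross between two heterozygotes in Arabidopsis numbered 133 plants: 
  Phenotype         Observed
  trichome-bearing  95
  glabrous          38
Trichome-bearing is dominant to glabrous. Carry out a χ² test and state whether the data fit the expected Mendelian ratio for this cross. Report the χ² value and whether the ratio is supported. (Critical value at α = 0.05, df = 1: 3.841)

0.905; consistent

For a monohybrid cross between heterozygotes with complete dominance, the expected phenotypic ratio is 3:1.
Total ratio parts = 4. Expected numbers out of 133:
  trichome-bearing: 133 × 3/4 = 99.75
  glabrous: 133 × 1/4 = 33.25
χ² = Σ (O − E)² / E
  trichome-bearing: (95 − 99.75)² / 99.75 = 0.2262
  glabrous: (38 − 33.25)² / 33.25 = 0.6786
χ² = 0.2262 + 0.6786 = 0.9048 ≈ 0.905
Degrees of freedom = 2 − 1 = 1; critical value at α = 0.05 is 3.841.
Since 0.905 < 3.841, we fail to reject the null hypothesis — the data are consistent with the 3:1 ratio.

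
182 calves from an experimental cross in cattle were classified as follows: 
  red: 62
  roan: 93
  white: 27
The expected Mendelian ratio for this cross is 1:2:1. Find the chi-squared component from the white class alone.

The 1:2:1 ratio has 4 parts, so with N = 182 the expected counts are:
  red: 182 × 1/4 = 45.5
  roan: 182 × 2/4 = 91
  white: 182 × 1/4 = 45.5
Contribution of white: (27 − 45.5)² / 45.5 = 7.5220

7.522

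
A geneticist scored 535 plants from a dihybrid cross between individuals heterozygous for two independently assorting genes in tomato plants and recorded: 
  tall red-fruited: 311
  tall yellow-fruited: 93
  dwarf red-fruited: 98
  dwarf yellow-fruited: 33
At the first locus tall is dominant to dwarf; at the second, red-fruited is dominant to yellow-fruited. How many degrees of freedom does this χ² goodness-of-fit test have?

A dihybrid F₂ with independent assortment and complete dominance at both loci gives a 9:3:3:1 phenotypic ratio.
A goodness-of-fit test with 4 phenotype classes has df = 4 − 1 = 3.

3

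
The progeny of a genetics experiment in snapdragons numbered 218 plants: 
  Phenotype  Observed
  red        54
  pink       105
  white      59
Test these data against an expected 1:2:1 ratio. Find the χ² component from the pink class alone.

0.147

The 1:2:1 ratio has 4 parts, so with N = 218 the expected counts are:
  red: 218 × 1/4 = 54.5
  pink: 218 × 2/4 = 109
  white: 218 × 1/4 = 54.5
Contribution of pink: (105 − 109)² / 109 = 0.1468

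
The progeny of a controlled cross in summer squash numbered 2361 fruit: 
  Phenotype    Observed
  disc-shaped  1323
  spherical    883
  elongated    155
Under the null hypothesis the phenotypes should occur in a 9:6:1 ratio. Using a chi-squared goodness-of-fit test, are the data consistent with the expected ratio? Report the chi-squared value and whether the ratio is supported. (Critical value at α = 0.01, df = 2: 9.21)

The 9:6:1 ratio has 16 parts, so with N = 2361 the expected counts are:
  disc-shaped: 2361 × 9/16 = 1328.0625
  spherical: 2361 × 6/16 = 885.375
  elongated: 2361 × 1/16 = 147.5625
χ² = Σ (O − E)² / E
  disc-shaped: (1323 − 1328.0625)² / 1328.0625 = 0.0193
  spherical: (883 − 885.375)² / 885.375 = 0.0064
  elongated: (155 − 147.5625)² / 147.5625 = 0.3749
χ² = 0.0193 + 0.0064 + 0.3749 = 0.4006 ≈ 0.401
Degrees of freedom = 3 − 1 = 2; critical value at α = 0.01 is 9.21.
Since 0.401 < 9.21, we fail to reject the null hypothesis — the data are consistent with the 9:6:1 ratio.

0.401; consistent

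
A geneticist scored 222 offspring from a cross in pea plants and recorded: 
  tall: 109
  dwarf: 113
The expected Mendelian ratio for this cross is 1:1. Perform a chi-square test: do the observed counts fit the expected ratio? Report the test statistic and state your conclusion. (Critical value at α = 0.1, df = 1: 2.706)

Under the 1:1 hypothesis (Σ ratio = 2, N = 222):
  tall: 222 × 1/2 = 111
  dwarf: 222 × 1/2 = 111
χ² = Σ (O − E)² / E
  tall: (109 − 111)² / 111 = 0.0360
  dwarf: (113 − 111)² / 111 = 0.0360
χ² = 0.0360 + 0.0360 = 0.072
Degrees of freedom = 2 − 1 = 1; critical value at α = 0.1 is 2.706.
Since 0.072 < 2.706, we fail to reject the null hypothesis — the data are consistent with the 1:1 ratio.

0.072; consistent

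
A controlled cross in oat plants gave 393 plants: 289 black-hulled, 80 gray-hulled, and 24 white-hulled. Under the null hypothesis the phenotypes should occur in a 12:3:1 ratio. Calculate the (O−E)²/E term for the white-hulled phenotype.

Under the 12:3:1 hypothesis (Σ ratio = 16, N = 393):
  black-hulled: 393 × 12/16 = 294.75
  gray-hulled: 393 × 3/16 = 73.6875
  white-hulled: 393 × 1/16 = 24.5625
Contribution of white-hulled: (24 − 24.5625)² / 24.5625 = 0.0129

0.013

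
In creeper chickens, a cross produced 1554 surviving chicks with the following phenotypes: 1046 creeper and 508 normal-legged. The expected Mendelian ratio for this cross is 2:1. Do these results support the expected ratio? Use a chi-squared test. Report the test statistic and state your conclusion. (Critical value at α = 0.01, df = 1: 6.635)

Under the 2:1 hypothesis (Σ ratio = 3, N = 1554):
  creeper: 1554 × 2/3 = 1036
  normal-legged: 1554 × 1/3 = 518
χ² = Σ (O − E)² / E
  creeper: (1046 − 1036)² / 1036 = 0.0965
  normal-legged: (508 − 518)² / 518 = 0.1931
χ² = 0.0965 + 0.1931 = 0.2896 ≈ 0.290
Degrees of freedom = 2 − 1 = 1; critical value at α = 0.01 is 6.635.
Since 0.290 < 6.635, we fail to reject the null hypothesis — the data are consistent with the 2:1 ratio.

0.290; consistent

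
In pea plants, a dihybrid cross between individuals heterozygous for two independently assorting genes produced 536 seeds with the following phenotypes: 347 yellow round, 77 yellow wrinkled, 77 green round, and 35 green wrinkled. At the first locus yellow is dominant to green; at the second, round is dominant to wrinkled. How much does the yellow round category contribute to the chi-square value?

A dihybrid F₂ with independent assortment and complete dominance at both loci gives a 9:3:3:1 phenotypic ratio.
Total ratio parts = 16. Expected numbers out of 536:
  yellow round: 536 × 9/16 = 301.5
  yellow wrinkled: 536 × 3/16 = 100.5
  green round: 536 × 3/16 = 100.5
  green wrinkled: 536 × 1/16 = 33.5
Contribution of yellow round: (347 − 301.5)² / 301.5 = 6.8665

6.867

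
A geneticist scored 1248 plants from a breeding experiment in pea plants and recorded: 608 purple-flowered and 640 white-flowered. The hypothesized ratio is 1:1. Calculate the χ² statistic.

Under the 1:1 hypothesis (Σ ratio = 2, N = 1248):
  purple-flowered: 1248 × 1/2 = 624
  white-flowered: 1248 × 1/2 = 624
χ² = Σ (O − E)² / E
  purple-flowered: (608 − 624)² / 624 = 0.4103
  white-flowered: (640 − 624)² / 624 = 0.4103
χ² = 0.4103 + 0.4103 = 0.8206 ≈ 0.821

0.821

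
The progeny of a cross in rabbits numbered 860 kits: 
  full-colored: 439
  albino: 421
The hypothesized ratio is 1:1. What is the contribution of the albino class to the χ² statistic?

0.188

Under the 1:1 hypothesis (Σ ratio = 2, N = 860):
  full-colored: 860 × 1/2 = 430
  albino: 860 × 1/2 = 430
Contribution of albino: (421 − 430)² / 430 = 0.1884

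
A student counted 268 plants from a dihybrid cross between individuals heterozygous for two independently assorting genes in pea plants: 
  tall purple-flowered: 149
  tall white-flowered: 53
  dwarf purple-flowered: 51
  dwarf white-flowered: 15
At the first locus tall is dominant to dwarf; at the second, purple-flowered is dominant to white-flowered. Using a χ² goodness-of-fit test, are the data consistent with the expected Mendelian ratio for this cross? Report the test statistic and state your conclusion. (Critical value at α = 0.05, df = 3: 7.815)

0.365; consistent

A dihybrid F₂ with independent assortment and complete dominance at both loci gives a 9:3:3:1 phenotypic ratio.
Total ratio parts = 16. Expected numbers out of 268:
  tall purple-flowered: 268 × 9/16 = 150.75
  tall white-flowered: 268 × 3/16 = 50.25
  dwarf purple-flowered: 268 × 3/16 = 50.25
  dwarf white-flowered: 268 × 1/16 = 16.75
χ² = Σ (O − E)² / E
  tall purple-flowered: (149 − 150.75)² / 150.75 = 0.0203
  tall white-flowered: (53 − 50.25)² / 50.25 = 0.1505
  dwarf purple-flowered: (51 − 50.25)² / 50.25 = 0.0112
  dwarf white-flowered: (15 − 16.75)² / 16.75 = 0.1828
χ² = 0.0203 + 0.1505 + 0.0112 + 0.1828 = 0.3648 ≈ 0.365
Degrees of freedom = 4 − 1 = 3; critical value at α = 0.05 is 7.815.
Since 0.365 < 7.815, we fail to reject the null hypothesis — the data are consistent with the 9:3:3:1 ratio.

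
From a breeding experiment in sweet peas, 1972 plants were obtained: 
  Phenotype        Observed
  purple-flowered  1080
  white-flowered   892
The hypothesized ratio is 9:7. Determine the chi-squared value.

The 9:7 ratio has 16 parts, so with N = 1972 the expected counts are:
  purple-flowered: 1972 × 9/16 = 1109.25
  white-flowered: 1972 × 7/16 = 862.75
χ² = Σ (O − E)² / E
  purple-flowered: (1080 − 1109.25)² / 1109.25 = 0.7713
  white-flowered: (892 − 862.75)² / 862.75 = 0.9917
χ² = 0.7713 + 0.9917 = 1.763

1.763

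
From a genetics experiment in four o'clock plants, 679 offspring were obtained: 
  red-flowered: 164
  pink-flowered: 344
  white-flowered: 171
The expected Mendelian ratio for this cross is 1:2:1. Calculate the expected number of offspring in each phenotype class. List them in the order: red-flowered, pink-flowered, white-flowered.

169.75, 339.5, 169.75

Expected counts for N = 679 under a 1:2:1 ratio (total parts = 4):
  red-flowered: 679 × 1/4 = 169.75
  pink-flowered: 679 × 2/4 = 339.5
  white-flowered: 679 × 1/4 = 169.75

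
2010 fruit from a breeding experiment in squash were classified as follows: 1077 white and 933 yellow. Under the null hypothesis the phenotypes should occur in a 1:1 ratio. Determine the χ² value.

Total ratio parts = 2. Expected numbers out of 2010:
  white: 2010 × 1/2 = 1005
  yellow: 2010 × 1/2 = 1005
χ² = Σ (O − E)² / E
  white: (1077 − 1005)² / 1005 = 5.1582
  yellow: (933 − 1005)² / 1005 = 5.1582
χ² = 5.1582 + 5.1582 = 10.3164 ≈ 10.316

10.316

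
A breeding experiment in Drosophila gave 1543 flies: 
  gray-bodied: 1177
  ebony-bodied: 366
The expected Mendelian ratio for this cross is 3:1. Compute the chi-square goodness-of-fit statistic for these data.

1.348

Under the 3:1 hypothesis (Σ ratio = 4, N = 1543):
  gray-bodied: 1543 × 3/4 = 1157.25
  ebony-bodied: 1543 × 1/4 = 385.75
χ² = Σ (O − E)² / E
  gray-bodied: (1177 − 1157.25)² / 1157.25 = 0.3371
  ebony-bodied: (366 − 385.75)² / 385.75 = 1.0112
χ² = 0.3371 + 1.0112 = 1.3483 ≈ 1.348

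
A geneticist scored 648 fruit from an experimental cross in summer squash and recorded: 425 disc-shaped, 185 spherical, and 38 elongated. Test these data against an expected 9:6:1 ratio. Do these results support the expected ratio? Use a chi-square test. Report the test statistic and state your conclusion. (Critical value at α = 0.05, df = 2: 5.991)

24.040; not consistent

Expected counts for N = 648 under a 9:6:1 ratio (total parts = 16):
  disc-shaped: 648 × 9/16 = 364.5
  spherical: 648 × 6/16 = 243
  elongated: 648 × 1/16 = 40.5
χ² = Σ (O − E)² / E
  disc-shaped: (425 − 364.5)² / 364.5 = 10.0418
  spherical: (185 − 243)² / 243 = 13.8436
  elongated: (38 − 40.5)² / 40.5 = 0.1543
χ² = 10.0418 + 13.8436 + 0.1543 = 24.0397 ≈ 24.040
Degrees of freedom = 3 − 1 = 2; critical value at α = 0.05 is 5.991.
Since 24.040 > 5.991, we reject the null hypothesis — the data do not fit the 9:6:1 ratio.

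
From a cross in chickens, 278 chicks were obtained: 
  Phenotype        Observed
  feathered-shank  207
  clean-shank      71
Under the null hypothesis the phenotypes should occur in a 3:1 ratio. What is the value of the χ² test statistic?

Under the 3:1 hypothesis (Σ ratio = 4, N = 278):
  feathered-shank: 278 × 3/4 = 208.5
  clean-shank: 278 × 1/4 = 69.5
χ² = Σ (O − E)² / E
  feathered-shank: (207 − 208.5)² / 208.5 = 0.0108
  clean-shank: (71 − 69.5)² / 69.5 = 0.0324
χ² = 0.0108 + 0.0324 = 0.0432 ≈ 0.043

0.043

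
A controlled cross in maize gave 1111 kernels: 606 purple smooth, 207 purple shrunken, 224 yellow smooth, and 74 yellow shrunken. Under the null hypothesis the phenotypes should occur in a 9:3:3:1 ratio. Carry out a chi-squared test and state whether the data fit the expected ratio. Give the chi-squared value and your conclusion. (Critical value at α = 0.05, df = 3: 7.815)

2.063; consistent

The 9:3:3:1 ratio has 16 parts, so with N = 1111 the expected counts are:
  purple smooth: 1111 × 9/16 = 624.9375
  purple shrunken: 1111 × 3/16 = 208.3125
  yellow smooth: 1111 × 3/16 = 208.3125
  yellow shrunken: 1111 × 1/16 = 69.4375
χ² = Σ (O − E)² / E
  purple smooth: (606 − 624.9375)² / 624.9375 = 0.5739
  purple shrunken: (207 − 208.3125)² / 208.3125 = 0.0083
  yellow smooth: (224 − 208.3125)² / 208.3125 = 1.1814
  yellow shrunken: (74 − 69.4375)² / 69.4375 = 0.2998
χ² = 0.5739 + 0.0083 + 1.1814 + 0.2998 = 2.0634 ≈ 2.063
Degrees of freedom = 4 − 1 = 3; critical value at α = 0.05 is 7.815.
Since 2.063 < 7.815, we fail to reject the null hypothesis — the data are consistent with the 9:3:3:1 ratio.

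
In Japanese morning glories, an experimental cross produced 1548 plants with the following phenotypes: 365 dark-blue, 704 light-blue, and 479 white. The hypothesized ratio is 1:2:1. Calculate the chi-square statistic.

29.452

Total ratio parts = 4. Expected numbers out of 1548:
  dark-blue: 1548 × 1/4 = 387
  light-blue: 1548 × 2/4 = 774
  white: 1548 × 1/4 = 387
χ² = Σ (O − E)² / E
  dark-blue: (365 − 387)² / 387 = 1.2506
  light-blue: (704 − 774)² / 774 = 6.3307
  white: (479 − 387)² / 387 = 21.8708
χ² = 1.2506 + 6.3307 + 21.8708 = 29.4521 ≈ 29.452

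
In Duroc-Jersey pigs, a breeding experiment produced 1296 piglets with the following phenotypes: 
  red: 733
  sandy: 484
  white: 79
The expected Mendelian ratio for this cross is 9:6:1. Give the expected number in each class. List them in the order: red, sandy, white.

729, 486, 81

Under the 9:6:1 hypothesis (Σ ratio = 16, N = 1296):
  red: 1296 × 9/16 = 729
  sandy: 1296 × 6/16 = 486
  white: 1296 × 1/16 = 81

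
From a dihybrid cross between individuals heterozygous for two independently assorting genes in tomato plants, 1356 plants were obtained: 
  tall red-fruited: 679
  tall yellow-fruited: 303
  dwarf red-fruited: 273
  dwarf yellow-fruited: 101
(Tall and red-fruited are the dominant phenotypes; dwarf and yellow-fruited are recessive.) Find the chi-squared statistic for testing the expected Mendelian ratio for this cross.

A dihybrid F₂ with independent assortment and complete dominance at both loci gives a 9:3:3:1 phenotypic ratio.
Total ratio parts = 16. Expected numbers out of 1356:
  tall red-fruited: 1356 × 9/16 = 762.75
  tall yellow-fruited: 1356 × 3/16 = 254.25
  dwarf red-fruited: 1356 × 3/16 = 254.25
  dwarf yellow-fruited: 1356 × 1/16 = 84.75
χ² = Σ (O − E)² / E
  tall red-fruited: (679 − 762.75)² / 762.75 = 9.1958
  tall yellow-fruited: (303 − 254.25)² / 254.25 = 9.3473
  dwarf red-fruited: (273 − 254.25)² / 254.25 = 1.3827
  dwarf yellow-fruited: (101 − 84.75)² / 84.75 = 3.1158
χ² = 9.1958 + 9.3473 + 1.3827 + 3.1158 = 23.0416 ≈ 23.042

23.042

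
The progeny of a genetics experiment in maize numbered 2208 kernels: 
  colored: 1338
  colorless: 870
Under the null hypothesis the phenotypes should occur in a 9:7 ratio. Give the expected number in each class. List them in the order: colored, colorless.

Under the 9:7 hypothesis (Σ ratio = 16, N = 2208):
  colored: 2208 × 9/16 = 1242
  colorless: 2208 × 7/16 = 966

1242, 966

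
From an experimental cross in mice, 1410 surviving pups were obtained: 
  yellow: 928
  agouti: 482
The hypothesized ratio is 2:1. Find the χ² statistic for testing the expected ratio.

Under the 2:1 hypothesis (Σ ratio = 3, N = 1410):
  yellow: 1410 × 2/3 = 940
  agouti: 1410 × 1/3 = 470
χ² = Σ (O − E)² / E
  yellow: (928 − 940)² / 940 = 0.1532
  agouti: (482 − 470)² / 470 = 0.3064
χ² = 0.1532 + 0.3064 = 0.4596 ≈ 0.460

0.460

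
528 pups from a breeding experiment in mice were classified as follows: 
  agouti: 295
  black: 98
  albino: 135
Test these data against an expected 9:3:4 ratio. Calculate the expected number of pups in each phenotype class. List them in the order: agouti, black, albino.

Expected counts for N = 528 under a 9:3:4 ratio (total parts = 16):
  agouti: 528 × 9/16 = 297
  black: 528 × 3/16 = 99
  albino: 528 × 4/16 = 132

297, 99, 132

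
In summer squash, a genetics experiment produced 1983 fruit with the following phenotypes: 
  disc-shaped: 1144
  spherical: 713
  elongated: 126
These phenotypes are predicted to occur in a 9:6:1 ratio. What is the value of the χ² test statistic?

2.027

Under the 9:6:1 hypothesis (Σ ratio = 16, N = 1983):
  disc-shaped: 1983 × 9/16 = 1115.4375
  spherical: 1983 × 6/16 = 743.625
  elongated: 1983 × 1/16 = 123.9375
χ² = Σ (O − E)² / E
  disc-shaped: (1144 − 1115.4375)² / 1115.4375 = 0.7314
  spherical: (713 − 743.625)² / 743.625 = 1.2612
  elongated: (126 − 123.9375)² / 123.9375 = 0.0343
χ² = 0.7314 + 1.2612 + 0.0343 = 2.0269 ≈ 2.027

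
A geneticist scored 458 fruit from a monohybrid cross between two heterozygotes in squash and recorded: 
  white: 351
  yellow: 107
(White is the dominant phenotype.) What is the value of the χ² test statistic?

For a monohybrid cross between heterozygotes with complete dominance, the expected phenotypic ratio is 3:1.
Under the 3:1 hypothesis (Σ ratio = 4, N = 458):
  white: 458 × 3/4 = 343.5
  yellow: 458 × 1/4 = 114.5
χ² = Σ (O − E)² / E
  white: (351 − 343.5)² / 343.5 = 0.1638
  yellow: (107 − 114.5)² / 114.5 = 0.4913
χ² = 0.1638 + 0.4913 = 0.6551 ≈ 0.655

0.655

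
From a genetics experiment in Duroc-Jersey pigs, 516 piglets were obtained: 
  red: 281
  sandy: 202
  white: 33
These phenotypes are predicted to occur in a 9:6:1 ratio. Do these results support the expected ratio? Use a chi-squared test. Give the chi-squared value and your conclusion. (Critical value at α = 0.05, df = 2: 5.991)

0.686; consistent

Under the 9:6:1 hypothesis (Σ ratio = 16, N = 516):
  red: 516 × 9/16 = 290.25
  sandy: 516 × 6/16 = 193.5
  white: 516 × 1/16 = 32.25
χ² = Σ (O − E)² / E
  red: (281 − 290.25)² / 290.25 = 0.2948
  sandy: (202 − 193.5)² / 193.5 = 0.3734
  white: (33 − 32.25)² / 32.25 = 0.0174
χ² = 0.2948 + 0.3734 + 0.0174 = 0.6856 ≈ 0.686
Degrees of freedom = 3 − 1 = 2; critical value at α = 0.05 is 5.991.
Since 0.686 < 5.991, we fail to reject the null hypothesis — the data are consistent with the 9:6:1 ratio.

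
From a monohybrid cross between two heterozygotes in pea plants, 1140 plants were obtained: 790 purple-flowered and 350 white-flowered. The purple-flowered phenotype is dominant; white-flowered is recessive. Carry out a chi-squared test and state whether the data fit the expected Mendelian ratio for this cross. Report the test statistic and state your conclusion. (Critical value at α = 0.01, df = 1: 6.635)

19.766; not consistent

For a monohybrid cross between heterozygotes with complete dominance, the expected phenotypic ratio is 3:1.
Total ratio parts = 4. Expected numbers out of 1140:
  purple-flowered: 1140 × 3/4 = 855
  white-flowered: 1140 × 1/4 = 285
χ² = Σ (O − E)² / E
  purple-flowered: (790 − 855)² / 855 = 4.9415
  white-flowered: (350 − 285)² / 285 = 14.8246
χ² = 4.9415 + 14.8246 = 19.7661 ≈ 19.766
Degrees of freedom = 2 − 1 = 1; critical value at α = 0.01 is 6.635.
Since 19.766 > 6.635, we reject the null hypothesis — the data do not fit the 3:1 ratio.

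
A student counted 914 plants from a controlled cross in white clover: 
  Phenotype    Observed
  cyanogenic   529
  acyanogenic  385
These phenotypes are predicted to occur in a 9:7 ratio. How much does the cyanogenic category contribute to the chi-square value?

0.430

Under the 9:7 hypothesis (Σ ratio = 16, N = 914):
  cyanogenic: 914 × 9/16 = 514.125
  acyanogenic: 914 × 7/16 = 399.875
Contribution of cyanogenic: (529 − 514.125)² / 514.125 = 0.4304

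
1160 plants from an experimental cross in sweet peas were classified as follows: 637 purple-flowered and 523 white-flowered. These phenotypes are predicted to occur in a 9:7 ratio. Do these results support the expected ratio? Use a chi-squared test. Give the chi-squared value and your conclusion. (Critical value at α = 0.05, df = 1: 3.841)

Total ratio parts = 16. Expected numbers out of 1160:
  purple-flowered: 1160 × 9/16 = 652.5
  white-flowered: 1160 × 7/16 = 507.5
χ² = Σ (O − E)² / E
  purple-flowered: (637 − 652.5)² / 652.5 = 0.3682
  white-flowered: (523 − 507.5)² / 507.5 = 0.4734
χ² = 0.3682 + 0.4734 = 0.8416 ≈ 0.842
Degrees of freedom = 2 − 1 = 1; critical value at α = 0.05 is 3.841.
Since 0.842 < 3.841, we fail to reject the null hypothesis — the data are consistent with the 9:7 ratio.

0.842; consistent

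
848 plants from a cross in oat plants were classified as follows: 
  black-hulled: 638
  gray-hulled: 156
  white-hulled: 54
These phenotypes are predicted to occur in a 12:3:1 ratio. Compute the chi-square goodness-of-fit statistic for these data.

0.082

Total ratio parts = 16. Expected numbers out of 848:
  black-hulled: 848 × 12/16 = 636
  gray-hulled: 848 × 3/16 = 159
  white-hulled: 848 × 1/16 = 53
χ² = Σ (O − E)² / E
  black-hulled: (638 − 636)² / 636 = 0.0063
  gray-hulled: (156 − 159)² / 159 = 0.0566
  white-hulled: (54 − 53)² / 53 = 0.0189
χ² = 0.0063 + 0.0566 + 0.0189 = 0.0818 ≈ 0.082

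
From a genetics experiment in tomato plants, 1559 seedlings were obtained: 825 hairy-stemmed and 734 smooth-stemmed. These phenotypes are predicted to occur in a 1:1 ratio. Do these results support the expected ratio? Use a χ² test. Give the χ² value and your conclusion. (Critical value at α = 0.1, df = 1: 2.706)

Total ratio parts = 2. Expected numbers out of 1559:
  hairy-stemmed: 1559 × 1/2 = 779.5
  smooth-stemmed: 1559 × 1/2 = 779.5
χ² = Σ (O − E)² / E
  hairy-stemmed: (825 − 779.5)² / 779.5 = 2.6559
  smooth-stemmed: (734 − 779.5)² / 779.5 = 2.6559
χ² = 2.6559 + 2.6559 = 5.3118 ≈ 5.312
Degrees of freedom = 2 − 1 = 1; critical value at α = 0.1 is 2.706.
Since 5.312 > 2.706, we reject the null hypothesis — the data do not fit the 1:1 ratio.

5.312; not consistent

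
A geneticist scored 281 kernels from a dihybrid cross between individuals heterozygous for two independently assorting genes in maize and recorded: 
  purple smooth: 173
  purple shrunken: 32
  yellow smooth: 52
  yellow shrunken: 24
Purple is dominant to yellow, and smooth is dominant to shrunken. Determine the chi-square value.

11.903

A dihybrid F₂ with independent assortment and complete dominance at both loci gives a 9:3:3:1 phenotypic ratio.
Under the 9:3:3:1 hypothesis (Σ ratio = 16, N = 281):
  purple smooth: 281 × 9/16 = 158.0625
  purple shrunken: 281 × 3/16 = 52.6875
  yellow smooth: 281 × 3/16 = 52.6875
  yellow shrunken: 281 × 1/16 = 17.5625
χ² = Σ (O − E)² / E
  purple smooth: (173 − 158.0625)² / 158.0625 = 1.4116
  purple shrunken: (32 − 52.6875)² / 52.6875 = 8.1228
  yellow smooth: (52 − 52.6875)² / 52.6875 = 0.0090
  yellow shrunken: (24 − 17.5625)² / 17.5625 = 2.3597
χ² = 1.4116 + 8.1228 + 0.0090 + 2.3597 = 11.9031 ≈ 11.903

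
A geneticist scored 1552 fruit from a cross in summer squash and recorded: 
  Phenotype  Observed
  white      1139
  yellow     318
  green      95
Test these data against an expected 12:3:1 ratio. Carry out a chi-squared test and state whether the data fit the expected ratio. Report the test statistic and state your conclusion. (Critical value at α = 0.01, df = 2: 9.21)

3.083; consistent

Total ratio parts = 16. Expected numbers out of 1552:
  white: 1552 × 12/16 = 1164
  yellow: 1552 × 3/16 = 291
  green: 1552 × 1/16 = 97
χ² = Σ (O − E)² / E
  white: (1139 − 1164)² / 1164 = 0.5369
  yellow: (318 − 291)² / 291 = 2.5052
  green: (95 − 97)² / 97 = 0.0412
χ² = 0.5369 + 2.5052 + 0.0412 = 3.0833 ≈ 3.083
Degrees of freedom = 3 − 1 = 2; critical value at α = 0.01 is 9.21.
Since 3.083 < 9.21, we fail to reject the null hypothesis — the data are consistent with the 12:3:1 ratio.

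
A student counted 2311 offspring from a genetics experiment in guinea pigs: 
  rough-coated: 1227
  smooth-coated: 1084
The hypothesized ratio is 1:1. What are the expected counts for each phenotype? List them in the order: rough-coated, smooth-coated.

1155.5, 1155.5

Total ratio parts = 2. Expected numbers out of 2311:
  rough-coated: 2311 × 1/2 = 1155.5
  smooth-coated: 2311 × 1/2 = 1155.5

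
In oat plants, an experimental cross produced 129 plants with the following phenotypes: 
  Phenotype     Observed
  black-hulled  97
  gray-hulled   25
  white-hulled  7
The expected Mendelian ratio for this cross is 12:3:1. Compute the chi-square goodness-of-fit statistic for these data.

The 12:3:1 ratio has 16 parts, so with N = 129 the expected counts are:
  black-hulled: 129 × 12/16 = 96.75
  gray-hulled: 129 × 3/16 = 24.1875
  white-hulled: 129 × 1/16 = 8.0625
χ² = Σ (O − E)² / E
  black-hulled: (97 − 96.75)² / 96.75 = 0.0006
  gray-hulled: (25 − 24.1875)² / 24.1875 = 0.0273
  white-hulled: (7 − 8.0625)² / 8.0625 = 0.1400
χ² = 0.0006 + 0.0273 + 0.1400 = 0.1679 ≈ 0.168

0.168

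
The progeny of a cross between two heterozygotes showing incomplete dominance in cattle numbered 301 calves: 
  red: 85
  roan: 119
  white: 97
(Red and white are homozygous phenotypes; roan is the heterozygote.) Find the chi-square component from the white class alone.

6.287

With incomplete dominance, a heterozygote × heterozygote cross gives a 1:2:1 phenotypic ratio.
Under the 1:2:1 hypothesis (Σ ratio = 4, N = 301):
  red: 301 × 1/4 = 75.25
  roan: 301 × 2/4 = 150.5
  white: 301 × 1/4 = 75.25
Contribution of white: (97 − 75.25)² / 75.25 = 6.2865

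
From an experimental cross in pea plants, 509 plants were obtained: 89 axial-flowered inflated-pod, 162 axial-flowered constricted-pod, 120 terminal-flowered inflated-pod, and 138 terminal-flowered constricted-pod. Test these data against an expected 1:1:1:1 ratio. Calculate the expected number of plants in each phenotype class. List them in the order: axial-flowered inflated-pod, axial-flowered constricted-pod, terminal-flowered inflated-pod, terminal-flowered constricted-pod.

127.25, 127.25, 127.25, 127.25

The 1:1:1:1 ratio has 4 parts, so with N = 509 the expected counts are:
  axial-flowered inflated-pod: 509 × 1/4 = 127.25
  axial-flowered constricted-pod: 509 × 1/4 = 127.25
  terminal-flowered inflated-pod: 509 × 1/4 = 127.25
  terminal-flowered constricted-pod: 509 × 1/4 = 127.25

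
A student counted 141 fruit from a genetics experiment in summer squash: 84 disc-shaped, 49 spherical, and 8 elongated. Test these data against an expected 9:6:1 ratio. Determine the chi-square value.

The 9:6:1 ratio has 16 parts, so with N = 141 the expected counts are:
  disc-shaped: 141 × 9/16 = 79.3125
  spherical: 141 × 6/16 = 52.875
  elongated: 141 × 1/16 = 8.8125
χ² = Σ (O − E)² / E
  disc-shaped: (84 − 79.3125)² / 79.3125 = 0.2770
  spherical: (49 − 52.875)² / 52.875 = 0.2840
  elongated: (8 − 8.8125)² / 8.8125 = 0.0749
χ² = 0.2770 + 0.2840 + 0.0749 = 0.6359 ≈ 0.636

0.636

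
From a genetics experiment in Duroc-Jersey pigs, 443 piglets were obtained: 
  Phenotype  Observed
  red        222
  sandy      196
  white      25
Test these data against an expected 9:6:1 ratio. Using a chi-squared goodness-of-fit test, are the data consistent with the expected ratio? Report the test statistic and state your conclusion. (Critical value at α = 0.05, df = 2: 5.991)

Total ratio parts = 16. Expected numbers out of 443:
  red: 443 × 9/16 = 249.1875
  sandy: 443 × 6/16 = 166.125
  white: 443 × 1/16 = 27.6875
χ² = Σ (O − E)² / E
  red: (222 − 249.1875)² / 249.1875 = 2.9663
  sandy: (196 − 166.125)² / 166.125 = 5.3726
  white: (25 − 27.6875)² / 27.6875 = 0.2609
χ² = 2.9663 + 5.3726 + 0.2609 = 8.5998 ≈ 8.600
Degrees of freedom = 3 − 1 = 2; critical value at α = 0.05 is 5.991.
Since 8.600 > 5.991, we reject the null hypothesis — the data do not fit the 9:6:1 ratio.

8.600; not consistent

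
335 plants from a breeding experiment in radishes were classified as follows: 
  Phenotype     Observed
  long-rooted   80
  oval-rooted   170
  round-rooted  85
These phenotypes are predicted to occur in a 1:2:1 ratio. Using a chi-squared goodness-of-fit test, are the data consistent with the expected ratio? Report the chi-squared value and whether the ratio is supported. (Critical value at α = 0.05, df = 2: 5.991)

Expected counts for N = 335 under a 1:2:1 ratio (total parts = 4):
  long-rooted: 335 × 1/4 = 83.75
  oval-rooted: 335 × 2/4 = 167.5
  round-rooted: 335 × 1/4 = 83.75
χ² = Σ (O − E)² / E
  long-rooted: (80 − 83.75)² / 83.75 = 0.1679
  oval-rooted: (170 − 167.5)² / 167.5 = 0.0373
  round-rooted: (85 − 83.75)² / 83.75 = 0.0187
χ² = 0.1679 + 0.0373 + 0.0187 = 0.2239 ≈ 0.224
Degrees of freedom = 3 − 1 = 2; critical value at α = 0.05 is 5.991.
Since 0.224 < 5.991, we fail to reject the null hypothesis — the data are consistent with the 1:2:1 ratio.

0.224; consistent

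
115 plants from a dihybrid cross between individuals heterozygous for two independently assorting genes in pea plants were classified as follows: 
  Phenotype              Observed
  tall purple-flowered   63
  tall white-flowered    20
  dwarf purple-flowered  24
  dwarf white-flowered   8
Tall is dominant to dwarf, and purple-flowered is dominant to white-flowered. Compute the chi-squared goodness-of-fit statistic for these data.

A dihybrid F₂ with independent assortment and complete dominance at both loci gives a 9:3:3:1 phenotypic ratio.
Expected counts for N = 115 under a 9:3:3:1 ratio (total parts = 16):
  tall purple-flowered: 115 × 9/16 = 64.6875
  tall white-flowered: 115 × 3/16 = 21.5625
  dwarf purple-flowered: 115 × 3/16 = 21.5625
  dwarf white-flowered: 115 × 1/16 = 7.1875
χ² = Σ (O − E)² / E
  tall purple-flowered: (63 − 64.6875)² / 64.6875 = 0.0440
  tall white-flowered: (20 − 21.5625)² / 21.5625 = 0.1132
  dwarf purple-flowered: (24 − 21.5625)² / 21.5625 = 0.2755
  dwarf white-flowered: (8 − 7.1875)² / 7.1875 = 0.0918
χ² = 0.0440 + 0.1132 + 0.2755 + 0.0918 = 0.5245 ≈ 0.525

0.525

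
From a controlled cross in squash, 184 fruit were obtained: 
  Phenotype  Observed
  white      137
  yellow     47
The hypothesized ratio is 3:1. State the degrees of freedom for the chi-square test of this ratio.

1

A goodness-of-fit test with 2 phenotype classes has df = 2 − 1 = 1.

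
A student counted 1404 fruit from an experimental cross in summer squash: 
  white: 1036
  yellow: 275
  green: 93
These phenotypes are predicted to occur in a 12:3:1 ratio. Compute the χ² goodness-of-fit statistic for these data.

1.113

Expected counts for N = 1404 under a 12:3:1 ratio (total parts = 16):
  white: 1404 × 12/16 = 1053
  yellow: 1404 × 3/16 = 263.25
  green: 1404 × 1/16 = 87.75
χ² = Σ (O − E)² / E
  white: (1036 − 1053)² / 1053 = 0.2745
  yellow: (275 − 263.25)² / 263.25 = 0.5245
  green: (93 − 87.75)² / 87.75 = 0.3141
χ² = 0.2745 + 0.5245 + 0.3141 = 1.1131 ≈ 1.113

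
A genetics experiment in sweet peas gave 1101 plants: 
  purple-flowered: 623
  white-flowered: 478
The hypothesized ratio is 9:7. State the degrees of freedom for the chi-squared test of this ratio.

1

A goodness-of-fit test with 2 phenotype classes has df = 2 − 1 = 1.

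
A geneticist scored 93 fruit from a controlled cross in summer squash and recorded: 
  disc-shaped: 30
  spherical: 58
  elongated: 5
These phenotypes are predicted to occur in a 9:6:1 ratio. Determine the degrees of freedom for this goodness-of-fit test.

2

A goodness-of-fit test with 3 phenotype classes has df = 3 − 1 = 2.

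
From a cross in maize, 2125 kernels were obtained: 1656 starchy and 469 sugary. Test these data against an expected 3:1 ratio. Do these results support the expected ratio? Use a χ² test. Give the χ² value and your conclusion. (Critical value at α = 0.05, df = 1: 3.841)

9.726; not consistent

Total ratio parts = 4. Expected numbers out of 2125:
  starchy: 2125 × 3/4 = 1593.75
  sugary: 2125 × 1/4 = 531.25
χ² = Σ (O − E)² / E
  starchy: (1656 − 1593.75)² / 1593.75 = 2.4314
  sugary: (469 − 531.25)² / 531.25 = 7.2942
χ² = 2.4314 + 7.2942 = 9.7256 ≈ 9.726
Degrees of freedom = 2 − 1 = 1; critical value at α = 0.05 is 3.841.
Since 9.726 > 3.841, we reject the null hypothesis — the data do not fit the 3:1 ratio.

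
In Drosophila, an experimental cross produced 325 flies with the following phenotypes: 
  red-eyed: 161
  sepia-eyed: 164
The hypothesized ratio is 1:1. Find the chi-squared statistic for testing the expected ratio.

0.028

Total ratio parts = 2. Expected numbers out of 325:
  red-eyed: 325 × 1/2 = 162.5
  sepia-eyed: 325 × 1/2 = 162.5
χ² = Σ (O − E)² / E
  red-eyed: (161 − 162.5)² / 162.5 = 0.0138
  sepia-eyed: (164 − 162.5)² / 162.5 = 0.0138
χ² = 0.0138 + 0.0138 = 0.0276 ≈ 0.028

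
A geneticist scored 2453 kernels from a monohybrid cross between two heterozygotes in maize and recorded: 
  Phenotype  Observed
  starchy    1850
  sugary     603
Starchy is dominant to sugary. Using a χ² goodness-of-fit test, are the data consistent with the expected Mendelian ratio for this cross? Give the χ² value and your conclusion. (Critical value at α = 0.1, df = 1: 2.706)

0.228; consistent

For a monohybrid cross between heterozygotes with complete dominance, the expected phenotypic ratio is 3:1.
The 3:1 ratio has 4 parts, so with N = 2453 the expected counts are:
  starchy: 2453 × 3/4 = 1839.75
  sugary: 2453 × 1/4 = 613.25
χ² = Σ (O − E)² / E
  starchy: (1850 − 1839.75)² / 1839.75 = 0.0571
  sugary: (603 − 613.25)² / 613.25 = 0.1713
χ² = 0.0571 + 0.1713 = 0.2284 ≈ 0.228
Degrees of freedom = 2 − 1 = 1; critical value at α = 0.1 is 2.706.
Since 0.228 < 2.706, we fail to reject the null hypothesis — the data are consistent with the 3:1 ratio.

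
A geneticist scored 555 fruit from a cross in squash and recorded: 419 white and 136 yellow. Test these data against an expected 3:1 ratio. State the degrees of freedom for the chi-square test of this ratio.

A goodness-of-fit test with 2 phenotype classes has df = 2 − 1 = 1.

1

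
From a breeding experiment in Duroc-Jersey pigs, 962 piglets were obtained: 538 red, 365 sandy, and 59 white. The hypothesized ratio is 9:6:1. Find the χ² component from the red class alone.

0.018

The 9:6:1 ratio has 16 parts, so with N = 962 the expected counts are:
  red: 962 × 9/16 = 541.125
  sandy: 962 × 6/16 = 360.75
  white: 962 × 1/16 = 60.125
Contribution of red: (538 − 541.125)² / 541.125 = 0.0180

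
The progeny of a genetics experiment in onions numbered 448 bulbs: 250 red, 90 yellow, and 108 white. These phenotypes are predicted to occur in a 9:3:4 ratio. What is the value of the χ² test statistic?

The 9:3:4 ratio has 16 parts, so with N = 448 the expected counts are:
  red: 448 × 9/16 = 252
  yellow: 448 × 3/16 = 84
  white: 448 × 4/16 = 112
χ² = Σ (O − E)² / E
  red: (250 − 252)² / 252 = 0.0159
  yellow: (90 − 84)² / 84 = 0.4286
  white: (108 − 112)² / 112 = 0.1429
χ² = 0.0159 + 0.4286 + 0.1429 = 0.5874 ≈ 0.587

0.587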